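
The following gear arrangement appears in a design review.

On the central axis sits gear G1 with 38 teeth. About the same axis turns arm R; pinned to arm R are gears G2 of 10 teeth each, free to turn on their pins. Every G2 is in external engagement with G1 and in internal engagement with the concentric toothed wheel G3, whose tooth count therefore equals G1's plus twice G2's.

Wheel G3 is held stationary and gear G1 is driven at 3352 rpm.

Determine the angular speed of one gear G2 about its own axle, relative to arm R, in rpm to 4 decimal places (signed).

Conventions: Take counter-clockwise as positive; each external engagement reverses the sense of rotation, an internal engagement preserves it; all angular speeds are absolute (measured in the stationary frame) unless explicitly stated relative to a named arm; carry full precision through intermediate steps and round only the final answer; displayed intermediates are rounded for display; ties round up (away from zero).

-7695.6333 rpm

recognized (axles ride arm R): planetary set, 38/10/58 teeth
normalise by the input: solve with ω_sun = 1, then scale by 3352 rpm
ring teeth: 38 + 2·10 = 58
38(ω_sun−ω_arm) = −58(ω_ring−ω_arm),  ω_ring = 0, ω_sun = 1
38(1−ω_arm) = −58(0−ω_arm)  ⇒  96·ω_arm = 38  ⇒  ω_arm = 19/48
sun–planet mesh: 38·(1−19/48) = −10·(ω_p−ω_arm)  ⇒  ω_p−ω_arm = -551/240
scale: ω_p−ω_arm = -551/240 × 3352 rpm = -7695.6333 rpm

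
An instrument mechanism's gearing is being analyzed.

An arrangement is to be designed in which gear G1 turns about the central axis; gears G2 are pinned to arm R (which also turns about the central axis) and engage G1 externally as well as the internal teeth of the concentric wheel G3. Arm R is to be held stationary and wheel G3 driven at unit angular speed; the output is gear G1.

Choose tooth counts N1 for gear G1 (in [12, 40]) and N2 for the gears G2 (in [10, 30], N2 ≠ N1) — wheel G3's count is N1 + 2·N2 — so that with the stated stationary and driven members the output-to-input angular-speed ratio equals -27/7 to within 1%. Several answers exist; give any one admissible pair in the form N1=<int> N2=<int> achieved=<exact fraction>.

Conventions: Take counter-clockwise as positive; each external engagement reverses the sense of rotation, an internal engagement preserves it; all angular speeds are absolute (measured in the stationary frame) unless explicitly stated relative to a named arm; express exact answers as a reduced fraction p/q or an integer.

N1=14 N2=20 achieved=-27/7

topology: planetary set — design target -27/7, arm = carrier (Willis)
Willis with ω_arm = 0: ω_sun/ω_ring = −N3/N1; set equal to -27/7  ⇒  N3/N1 = −(-27/7) = 27/7
N3 = N1 + 2·N2  ⇒  N2/N1 = (N3/N1 − 1)/2 = (27/7 − 1)/2 = 10/7
smallest multiple with N1 ≥ 12 and N2 ≥ 10: k = 2  ⇒  N1 = 2·7 = 14, N2 = 2·10 = 20 (N1 ≤ 40, N2 ≤ 30, N2 ≠ N1 ✓), N3 = 14 + 2·20 = 54
check: −N3/N1 with N1 = 14, N3 = 54 gives -27/7; |achieved − target| = 0 ≤ 27/700 ✓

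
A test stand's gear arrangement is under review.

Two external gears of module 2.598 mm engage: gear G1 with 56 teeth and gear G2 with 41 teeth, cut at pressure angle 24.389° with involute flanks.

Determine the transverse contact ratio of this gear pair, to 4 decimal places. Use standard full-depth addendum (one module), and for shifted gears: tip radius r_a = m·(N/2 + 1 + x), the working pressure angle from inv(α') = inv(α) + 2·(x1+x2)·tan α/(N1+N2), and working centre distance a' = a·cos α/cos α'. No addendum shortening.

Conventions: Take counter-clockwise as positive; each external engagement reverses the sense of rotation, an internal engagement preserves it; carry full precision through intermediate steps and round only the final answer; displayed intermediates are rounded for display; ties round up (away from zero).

1.5527

class = single-mesh tooth geometry [involute pair 56T × 41T, m = 2.598]
base radii: r_b1 = 66.252540, r_b2 = 48.506324
tip radii: r_a1 = 75.342000, r_a2 = 55.857000
no profile shift: α' = α, a' = a
action lengths: √(r_a1²−r_b1²) = 35.875031, √(r_a2²−r_b2²) = 27.697310
base pitch p_b = π·m·cos α = 7.433518
CR = (35.875031 + 27.697310 − 126.003000·sin 24.38900°)/7.433518 = 1.552693
contact ratio ≈ 1.5527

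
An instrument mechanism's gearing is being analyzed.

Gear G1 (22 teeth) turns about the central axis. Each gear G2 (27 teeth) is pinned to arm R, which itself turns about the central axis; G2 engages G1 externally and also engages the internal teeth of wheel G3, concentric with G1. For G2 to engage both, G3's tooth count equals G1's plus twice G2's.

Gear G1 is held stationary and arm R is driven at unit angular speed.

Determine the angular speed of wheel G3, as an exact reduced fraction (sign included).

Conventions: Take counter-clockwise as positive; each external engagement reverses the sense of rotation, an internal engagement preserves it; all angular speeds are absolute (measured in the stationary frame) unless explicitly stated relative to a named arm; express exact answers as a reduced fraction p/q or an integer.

class = planetary set [G3 = 22+2·27 = 76; Willis about the carrier]
ring teeth: 22 + 2·27 = 76
22(ω_sun−ω_arm) = −76(ω_ring−ω_arm),  ω_sun = 0, ω_arm = 1
ω_ring = 1 − (22/76)(0−1) = 49/38
exact speed ratio = 49/38

49/38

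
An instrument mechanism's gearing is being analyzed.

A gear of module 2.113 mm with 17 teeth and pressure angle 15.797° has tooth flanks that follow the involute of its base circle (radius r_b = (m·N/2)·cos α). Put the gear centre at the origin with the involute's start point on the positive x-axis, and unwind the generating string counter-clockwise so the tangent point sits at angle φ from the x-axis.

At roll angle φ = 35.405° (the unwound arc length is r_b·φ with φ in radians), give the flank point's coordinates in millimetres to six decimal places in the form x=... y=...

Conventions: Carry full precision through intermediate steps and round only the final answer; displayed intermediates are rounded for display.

x=20.273347 y=1.308062

recognized (one wheel, involute flank): single-mesh tooth geometry, m = 2.113, N = 17
pitch radius r_p = m·N/2 = 2.113·17/2 = 17.960500
base radius r_b = r_p·cos α = 17.960500·cos 15.797° = 17.282172
roll angle φ = 35.405° = 0.61793382 rad
x = r_b·(cos φ + φ·sin φ) = 20.273347
y = r_b·(sin φ − φ·cos φ) = 1.308062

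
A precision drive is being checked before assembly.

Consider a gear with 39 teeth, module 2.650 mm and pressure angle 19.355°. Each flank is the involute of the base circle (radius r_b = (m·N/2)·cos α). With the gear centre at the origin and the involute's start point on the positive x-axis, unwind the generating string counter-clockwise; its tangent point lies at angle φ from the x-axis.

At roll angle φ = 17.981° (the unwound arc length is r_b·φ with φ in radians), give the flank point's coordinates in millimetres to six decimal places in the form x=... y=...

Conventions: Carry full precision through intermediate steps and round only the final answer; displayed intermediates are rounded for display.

x=51.096567 y=0.497375

single-mesh involute tooth geometry (39T wheel at module 2.650)
pitch radius r_p = m·N/2 = 2.650·39/2 = 51.675000
base radius r_b = r_p·cos α = 51.675000·cos 19.355° = 48.754497
roll angle φ = 17.981° = 0.31382765 rad
x = r_b·(cos φ + φ·sin φ) = 51.096567
y = r_b·(sin φ − φ·cos φ) = 0.497375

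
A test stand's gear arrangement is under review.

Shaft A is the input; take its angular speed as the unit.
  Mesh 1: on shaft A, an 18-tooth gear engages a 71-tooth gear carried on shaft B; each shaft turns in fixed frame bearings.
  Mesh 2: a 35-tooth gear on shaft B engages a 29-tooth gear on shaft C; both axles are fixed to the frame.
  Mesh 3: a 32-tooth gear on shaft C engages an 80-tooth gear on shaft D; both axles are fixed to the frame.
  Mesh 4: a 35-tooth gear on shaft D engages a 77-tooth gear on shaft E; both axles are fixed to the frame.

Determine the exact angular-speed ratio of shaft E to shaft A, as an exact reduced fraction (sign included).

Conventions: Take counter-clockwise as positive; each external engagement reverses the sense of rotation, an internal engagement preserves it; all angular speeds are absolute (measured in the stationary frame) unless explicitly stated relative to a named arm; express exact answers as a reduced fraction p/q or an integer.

1260/22649

class = fixed-axis compound train [4 meshes; 4 ratios multiply, 4 sense flips]
mesh 1 [18T→71T]: running ratio 18/71, sense −
mesh 2 [35T→29T]: running ratio 630/2059, sense +
mesh 3 [32T→80T]: running ratio 252/2059, sense −
mesh 4 [35T→77T]: running ratio 1260/22649, sense +
ω_out/ω_in = 1260/22649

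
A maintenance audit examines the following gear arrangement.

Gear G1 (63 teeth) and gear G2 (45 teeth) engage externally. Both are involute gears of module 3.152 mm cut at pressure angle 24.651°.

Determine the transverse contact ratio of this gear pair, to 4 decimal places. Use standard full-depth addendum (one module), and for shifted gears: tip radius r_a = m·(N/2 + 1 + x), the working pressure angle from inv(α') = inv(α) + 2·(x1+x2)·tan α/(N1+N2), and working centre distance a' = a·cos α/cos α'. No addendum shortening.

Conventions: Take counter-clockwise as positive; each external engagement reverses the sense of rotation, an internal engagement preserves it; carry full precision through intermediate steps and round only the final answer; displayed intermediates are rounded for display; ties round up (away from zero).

1.5544

single-mesh involute tooth geometry (63T engaging 45T at module 3.152)
base radii: r_b1 = 90.239409, r_b2 = 64.456721
tip radii: r_a1 = 102.440000, r_a2 = 74.072000
no profile shift: α' = α, a' = a
action lengths: √(r_a1²−r_b1²) = 48.485077, √(r_a2²−r_b2²) = 36.496470
base pitch p_b = π·m·cos α = 8.999856
CR = (48.485077 + 36.496470 − 170.208000·sin 24.65100°)/8.999856 = 1.554414
contact ratio ≈ 1.5544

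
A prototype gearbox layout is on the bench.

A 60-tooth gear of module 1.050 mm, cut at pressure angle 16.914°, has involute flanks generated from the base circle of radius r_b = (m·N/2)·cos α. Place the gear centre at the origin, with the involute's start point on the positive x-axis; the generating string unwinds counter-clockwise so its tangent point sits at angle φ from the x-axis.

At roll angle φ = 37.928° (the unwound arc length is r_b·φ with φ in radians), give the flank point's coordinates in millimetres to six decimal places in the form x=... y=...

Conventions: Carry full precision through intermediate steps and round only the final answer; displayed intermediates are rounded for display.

class = single-mesh tooth geometry [base-circle involute, m = 1.050, 60T]
pitch radius r_p = m·N/2 = 1.050·60/2 = 31.500000
base radius r_b = r_p·cos α = 31.500000·cos 16.914° = 30.137389
roll angle φ = 37.928° = 0.66196848 rad
x = r_b·(cos φ + φ·sin φ) = 36.034567
y = r_b·(sin φ − φ·cos φ) = 2.788334

x=36.034567 y=2.788334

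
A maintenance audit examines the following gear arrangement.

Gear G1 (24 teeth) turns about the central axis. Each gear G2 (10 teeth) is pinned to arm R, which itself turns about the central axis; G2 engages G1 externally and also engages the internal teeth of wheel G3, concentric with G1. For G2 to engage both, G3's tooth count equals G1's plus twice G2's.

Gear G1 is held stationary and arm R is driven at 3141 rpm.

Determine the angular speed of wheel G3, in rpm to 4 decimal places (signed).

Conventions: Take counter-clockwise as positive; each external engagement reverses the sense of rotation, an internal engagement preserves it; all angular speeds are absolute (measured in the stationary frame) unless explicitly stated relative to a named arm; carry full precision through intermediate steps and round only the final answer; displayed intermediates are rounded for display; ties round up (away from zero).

recognized (axles ride arm R): planetary set, 24/10/44 teeth
normalise by the input: solve with ω_arm = 1, then scale by 3141 rpm
ring teeth: 24 + 2·10 = 44
24(ω_sun−ω_arm) = −44(ω_ring−ω_arm),  ω_sun = 0, ω_arm = 1
ω_ring = 1 − (24/44)(0−1) = 17/11
scale: ω_ring = 17/11 × 3141 rpm = +4854.2727 rpm

+4854.2727 rpm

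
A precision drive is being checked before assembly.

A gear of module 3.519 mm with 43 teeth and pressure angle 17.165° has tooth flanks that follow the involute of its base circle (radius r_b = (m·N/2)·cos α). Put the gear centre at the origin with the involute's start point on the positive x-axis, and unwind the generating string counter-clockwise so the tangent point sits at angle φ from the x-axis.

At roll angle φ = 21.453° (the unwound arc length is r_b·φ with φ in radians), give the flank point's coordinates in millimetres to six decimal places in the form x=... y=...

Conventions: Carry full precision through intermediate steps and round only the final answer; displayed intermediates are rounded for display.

x=77.179589 y=1.247222

class = single-mesh tooth geometry [base-circle involute, m = 3.519, 43T]
pitch radius r_p = m·N/2 = 3.519·43/2 = 75.658500
base radius r_b = r_p·cos α = 75.658500·cos 17.165° = 72.288581
roll angle φ = 21.453° = 0.37442548 rad
x = r_b·(cos φ + φ·sin φ) = 77.179589
y = r_b·(sin φ − φ·cos φ) = 1.247222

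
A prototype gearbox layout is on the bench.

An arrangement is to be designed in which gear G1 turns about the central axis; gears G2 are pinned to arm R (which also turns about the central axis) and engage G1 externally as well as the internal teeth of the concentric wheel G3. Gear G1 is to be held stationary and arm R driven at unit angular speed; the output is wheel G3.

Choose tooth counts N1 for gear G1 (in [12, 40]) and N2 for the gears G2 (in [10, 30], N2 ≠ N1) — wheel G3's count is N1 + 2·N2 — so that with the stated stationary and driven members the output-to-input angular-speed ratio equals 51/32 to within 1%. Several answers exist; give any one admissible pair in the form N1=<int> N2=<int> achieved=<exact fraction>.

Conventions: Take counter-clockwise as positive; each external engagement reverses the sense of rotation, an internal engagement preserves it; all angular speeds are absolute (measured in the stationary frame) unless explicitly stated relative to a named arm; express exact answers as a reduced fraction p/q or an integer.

class = planetary set [ratio 51/32 wanted; Willis about the carrier]
Willis with ω_sun = 0: ω_ring/ω_arm = (N1+N3)/N3; set equal to 51/32  ⇒  N3/N1 = 1/(51/32 − 1) = 32/19
N3 = N1 + 2·N2  ⇒  N2/N1 = (N3/N1 − 1)/2 = (32/19 − 1)/2 = 13/38
smallest multiple with N1 ≥ 12 and N2 ≥ 10: k = 1  ⇒  N1 = 1·38 = 38, N2 = 1·13 = 13 (N1 ≤ 40, N2 ≤ 30, N2 ≠ N1 ✓), N3 = 38 + 2·13 = 64
check: (N1+N3)/N3 with N1 = 38, N3 = 64 gives 51/32; |achieved − target| = 0 ≤ 51/3200 ✓

N1=38 N2=13 achieved=51/32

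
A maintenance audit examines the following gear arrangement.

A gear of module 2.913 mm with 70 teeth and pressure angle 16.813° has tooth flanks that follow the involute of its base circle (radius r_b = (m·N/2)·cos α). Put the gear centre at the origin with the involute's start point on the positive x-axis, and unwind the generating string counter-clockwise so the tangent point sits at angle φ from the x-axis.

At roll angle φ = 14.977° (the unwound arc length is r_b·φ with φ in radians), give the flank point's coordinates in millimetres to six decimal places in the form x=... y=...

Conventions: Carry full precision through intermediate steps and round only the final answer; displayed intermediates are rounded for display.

x=100.874420 y=0.577099

single-mesh involute tooth geometry (70T wheel at module 2.913)
pitch radius r_p = m·N/2 = 2.913·70/2 = 101.955000
base radius r_b = r_p·cos α = 101.955000·cos 16.813° = 97.596821
roll angle φ = 14.977° = 0.26139796 rad
x = r_b·(cos φ + φ·sin φ) = 100.874420
y = r_b·(sin φ − φ·cos φ) = 0.577099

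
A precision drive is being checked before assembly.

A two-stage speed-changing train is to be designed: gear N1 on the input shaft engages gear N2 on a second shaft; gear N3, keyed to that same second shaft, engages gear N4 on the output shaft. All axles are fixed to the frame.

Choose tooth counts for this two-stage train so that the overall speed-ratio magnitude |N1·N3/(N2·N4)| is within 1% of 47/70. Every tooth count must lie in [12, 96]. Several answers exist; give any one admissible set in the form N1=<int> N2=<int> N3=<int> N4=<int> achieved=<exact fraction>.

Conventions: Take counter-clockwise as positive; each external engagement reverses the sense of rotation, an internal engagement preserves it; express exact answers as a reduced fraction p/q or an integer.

topology: fixed-axis compound train — 2 stages, target 47/70
target = 47/70 in lowest terms: an exact hit needs N1·N3 = k·47 and N2·N4 = k·70 for one integer k, every count in [12, 96]; additionally prefer no 1:1 stage (N1 ≠ N2, N3 ≠ N4)
k = 1…11: no 1:1-free in-range split of k·47 and k·70 into factor pairs; take k = 12
k = 12: N1·N3 = 564 = 12·47, N2·N4 = 840 = 70·12
achieved = 12·47/(70·12) = 47/70; |achieved − target| = 0 ≤ 47/7000 ✓

N1=12 N2=70 N3=47 N4=12 achieved=47/70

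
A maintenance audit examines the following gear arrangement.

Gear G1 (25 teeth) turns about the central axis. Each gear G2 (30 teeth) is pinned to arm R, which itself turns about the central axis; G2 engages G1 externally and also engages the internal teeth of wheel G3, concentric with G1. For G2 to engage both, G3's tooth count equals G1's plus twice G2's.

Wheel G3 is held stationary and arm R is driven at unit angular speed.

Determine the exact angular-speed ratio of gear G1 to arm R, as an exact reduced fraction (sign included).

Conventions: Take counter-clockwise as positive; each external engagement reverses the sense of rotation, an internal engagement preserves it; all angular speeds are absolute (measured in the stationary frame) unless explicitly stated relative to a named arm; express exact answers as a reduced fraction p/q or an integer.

class = planetary set [G3 = 25+2·30 = 85; Willis about the carrier]
ring teeth: 25 + 2·30 = 85
25(ω_sun−ω_arm) = −85(ω_ring−ω_arm),  ω_ring = 0, ω_arm = 1
ω_sun = 1 − (85/25)(0−1) = 22/5
ω_out/ω_in = 22/5

22/5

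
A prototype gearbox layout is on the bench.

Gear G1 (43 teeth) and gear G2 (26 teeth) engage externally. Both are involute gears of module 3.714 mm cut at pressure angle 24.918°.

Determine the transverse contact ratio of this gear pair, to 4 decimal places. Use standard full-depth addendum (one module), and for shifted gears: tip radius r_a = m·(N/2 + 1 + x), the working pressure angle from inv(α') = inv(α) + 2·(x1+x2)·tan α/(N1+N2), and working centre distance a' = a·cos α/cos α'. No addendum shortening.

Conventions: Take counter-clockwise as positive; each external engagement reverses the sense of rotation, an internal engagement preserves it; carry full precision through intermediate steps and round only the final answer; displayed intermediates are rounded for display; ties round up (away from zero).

class = single-mesh tooth geometry [involute pair 43T × 26T, m = 3.714]
base radii: r_b1 = 72.417806, r_b2 = 43.787511
tip radii: r_a1 = 83.565000, r_a2 = 51.996000
no profile shift: α' = α, a' = a
action lengths: √(r_a1²−r_b1²) = 41.698568, √(r_a2²−r_b2²) = 28.039935
base pitch p_b = π·m·cos α = 10.581732
CR = (41.698568 + 28.039935 − 128.133000·sin 24.91800°)/10.581732 = 1.488737
contact ratio ≈ 1.4887

1.4887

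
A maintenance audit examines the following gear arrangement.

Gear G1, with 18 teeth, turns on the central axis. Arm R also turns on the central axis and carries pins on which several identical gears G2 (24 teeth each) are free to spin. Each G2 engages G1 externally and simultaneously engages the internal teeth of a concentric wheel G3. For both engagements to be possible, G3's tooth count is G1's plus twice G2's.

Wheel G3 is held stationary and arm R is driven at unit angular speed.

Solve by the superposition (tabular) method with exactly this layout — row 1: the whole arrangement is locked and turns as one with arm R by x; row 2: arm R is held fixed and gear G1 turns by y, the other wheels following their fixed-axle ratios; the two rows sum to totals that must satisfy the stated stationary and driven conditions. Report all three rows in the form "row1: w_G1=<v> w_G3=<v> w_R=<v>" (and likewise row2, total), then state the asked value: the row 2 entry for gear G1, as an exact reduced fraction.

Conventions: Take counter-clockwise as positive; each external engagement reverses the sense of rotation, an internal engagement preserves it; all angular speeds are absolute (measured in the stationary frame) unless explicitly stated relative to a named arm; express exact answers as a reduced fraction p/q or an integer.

row1: w_G1=1 w_G3=1 w_R=1
row2: w_G1=11/3 w_G3=-1 w_R=0
total: w_G1=14/3 w_G3=0 w_R=1
asked value: 11/3

topology: planetary set — G1 18T / G2 24T / G3 66T, arm = carrier (Willis)
superposition row 1 [locked train]: every member turns x
row 2 (arm held, sun turns y): ω_ring = −(18/66)·y, ω_arm = 0
boundary: total ω_ring = x − (18/66)·y = 0 and total ω_arm = x = 1  ⇒  y = 11/3, x = 1
row 2 ring = −(18/66)·11/3 = -1
totals (row 1 + row 2): sun 1 + 11/3 = 14/3, ring 1 + (-1) = 0, arm 1 + 0 = 1
asked cell (row2, sun) = 11/3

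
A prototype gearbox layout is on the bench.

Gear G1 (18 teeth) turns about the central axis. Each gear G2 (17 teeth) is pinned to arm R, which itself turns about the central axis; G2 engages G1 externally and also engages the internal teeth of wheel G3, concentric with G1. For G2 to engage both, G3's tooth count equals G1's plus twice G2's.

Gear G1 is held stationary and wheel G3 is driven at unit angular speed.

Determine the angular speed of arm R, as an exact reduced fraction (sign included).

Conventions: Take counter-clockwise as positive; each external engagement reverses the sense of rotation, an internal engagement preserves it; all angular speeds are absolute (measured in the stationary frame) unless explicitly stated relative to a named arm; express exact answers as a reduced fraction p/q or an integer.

class = planetary set [G3 = 18+2·17 = 52; Willis about the carrier]
ring teeth: 18 + 2·17 = 52
18(ω_sun−ω_arm) = −52(ω_ring−ω_arm),  ω_sun = 0, ω_ring = 1
18(0−ω_arm) = −52(1−ω_arm)  ⇒  70·ω_arm = 52  ⇒  ω_arm = 26/35
exact speed ratio = 26/35

26/35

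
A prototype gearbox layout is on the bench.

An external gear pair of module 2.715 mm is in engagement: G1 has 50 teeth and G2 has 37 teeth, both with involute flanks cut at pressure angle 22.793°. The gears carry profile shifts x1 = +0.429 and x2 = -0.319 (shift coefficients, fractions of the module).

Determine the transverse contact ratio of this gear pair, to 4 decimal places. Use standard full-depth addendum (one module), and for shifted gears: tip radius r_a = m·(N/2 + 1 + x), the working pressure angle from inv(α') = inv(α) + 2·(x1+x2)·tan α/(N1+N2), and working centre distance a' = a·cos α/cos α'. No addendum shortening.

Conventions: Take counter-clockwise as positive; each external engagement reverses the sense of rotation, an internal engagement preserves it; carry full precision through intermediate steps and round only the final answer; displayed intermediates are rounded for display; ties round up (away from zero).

single-mesh involute tooth geometry (50T engaging 37T at module 2.715)
base radii: r_b1 = 62.574674, r_b2 = 46.305259
tip radii: r_a1 = 71.754735, r_a2 = 52.076415
inv(α') = inv(22.793°) + 2·(+0.429-0.319)·tan α/(50+37) = 0.02346726  ⇒  α' = 23.13213°
a' = a·cos α / cos α' = 118.1025·cos 22.793°/cos 23.13213° = 118.399057
action lengths: √(r_a1²−r_b1²) = 35.116266, √(r_a2²−r_b2²) = 23.828050
base pitch p_b = π·m·cos α = 7.863365
CR = (35.116266 + 23.828050 − 118.399057·sin 23.13213°)/7.863365 = 1.580864
contact ratio ≈ 1.5809

1.5809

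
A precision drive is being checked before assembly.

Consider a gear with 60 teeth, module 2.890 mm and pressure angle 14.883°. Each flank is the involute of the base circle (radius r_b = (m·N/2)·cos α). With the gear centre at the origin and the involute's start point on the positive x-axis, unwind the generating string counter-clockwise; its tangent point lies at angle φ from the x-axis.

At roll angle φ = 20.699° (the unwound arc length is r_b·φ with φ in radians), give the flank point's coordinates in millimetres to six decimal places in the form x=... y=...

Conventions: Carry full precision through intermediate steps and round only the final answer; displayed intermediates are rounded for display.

class = single-mesh tooth geometry [base-circle involute, m = 2.890, 60T]
pitch radius r_p = m·N/2 = 2.890·60/2 = 86.700000
base radius r_b = r_p·cos α = 86.700000·cos 14.883° = 83.791417
roll angle φ = 20.699° = 0.36126570 rad
x = r_b·(cos φ + φ·sin φ) = 89.082228
y = r_b·(sin φ − φ·cos φ) = 1.299810

x=89.082228 y=1.299810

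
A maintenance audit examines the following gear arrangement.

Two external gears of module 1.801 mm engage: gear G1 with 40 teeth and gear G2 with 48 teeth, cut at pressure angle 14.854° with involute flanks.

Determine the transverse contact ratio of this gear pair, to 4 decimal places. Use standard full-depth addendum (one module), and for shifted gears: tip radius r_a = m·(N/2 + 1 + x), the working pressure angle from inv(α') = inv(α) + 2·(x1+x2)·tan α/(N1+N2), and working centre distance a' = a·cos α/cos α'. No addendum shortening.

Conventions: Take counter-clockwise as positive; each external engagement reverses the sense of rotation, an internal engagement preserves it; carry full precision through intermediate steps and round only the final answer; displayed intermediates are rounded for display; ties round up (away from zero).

recognized (one external pair, fixed centres): single-mesh tooth geometry, m = 1.801, N1 = 40, N2 = 48
base radii: r_b1 = 34.816291, r_b2 = 41.779549
tip radii: r_a1 = 37.821000, r_a2 = 45.025000
no profile shift: α' = α, a' = a
action lengths: √(r_a1²−r_b1²) = 14.773419, √(r_a2²−r_b2²) = 16.784513
base pitch p_b = π·m·cos α = 5.468930
CR = (14.773419 + 16.784513 − 79.244000·sin 14.85400°)/5.468930 = 2.055830
contact ratio ≈ 2.0558

2.0558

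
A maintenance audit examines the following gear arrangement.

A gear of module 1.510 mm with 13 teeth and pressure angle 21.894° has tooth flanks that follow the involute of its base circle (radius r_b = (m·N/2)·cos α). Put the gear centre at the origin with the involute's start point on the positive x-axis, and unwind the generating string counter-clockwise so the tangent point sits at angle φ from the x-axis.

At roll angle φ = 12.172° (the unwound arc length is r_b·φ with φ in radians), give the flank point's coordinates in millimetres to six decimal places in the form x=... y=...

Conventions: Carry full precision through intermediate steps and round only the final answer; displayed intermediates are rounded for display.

single-mesh involute tooth geometry (13T wheel at module 1.510)
pitch radius r_p = m·N/2 = 1.510·13/2 = 9.815000
base radius r_b = r_p·cos α = 9.815000·cos 21.894° = 9.107096
roll angle φ = 12.172° = 0.21244148 rad
x = r_b·(cos φ + φ·sin φ) = 9.310291
y = r_b·(sin φ − φ·cos φ) = 0.028974

x=9.310291 y=0.028974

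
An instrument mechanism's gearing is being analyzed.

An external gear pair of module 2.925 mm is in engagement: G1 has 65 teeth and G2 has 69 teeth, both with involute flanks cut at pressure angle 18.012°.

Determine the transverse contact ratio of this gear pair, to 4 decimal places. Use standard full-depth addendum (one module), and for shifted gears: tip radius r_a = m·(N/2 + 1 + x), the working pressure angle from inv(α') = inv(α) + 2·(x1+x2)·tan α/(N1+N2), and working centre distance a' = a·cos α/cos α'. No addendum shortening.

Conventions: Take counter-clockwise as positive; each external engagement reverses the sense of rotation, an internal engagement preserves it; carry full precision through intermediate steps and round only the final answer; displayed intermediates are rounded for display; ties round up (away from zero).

1.9288

recognized (one external pair, fixed centres): single-mesh tooth geometry, m = 2.925, N1 = 65, N2 = 69
base radii: r_b1 = 90.403656, r_b2 = 95.966958
tip radii: r_a1 = 97.987500, r_a2 = 103.837500
no profile shift: α' = α, a' = a
action lengths: √(r_a1²−r_b1²) = 37.798534, √(r_a2²−r_b2²) = 39.655636
base pitch p_b = π·m·cos α = 8.738814
CR = (37.798534 + 39.655636 − 195.975000·sin 18.01200°)/8.738814 = 1.928812
contact ratio ≈ 1.9288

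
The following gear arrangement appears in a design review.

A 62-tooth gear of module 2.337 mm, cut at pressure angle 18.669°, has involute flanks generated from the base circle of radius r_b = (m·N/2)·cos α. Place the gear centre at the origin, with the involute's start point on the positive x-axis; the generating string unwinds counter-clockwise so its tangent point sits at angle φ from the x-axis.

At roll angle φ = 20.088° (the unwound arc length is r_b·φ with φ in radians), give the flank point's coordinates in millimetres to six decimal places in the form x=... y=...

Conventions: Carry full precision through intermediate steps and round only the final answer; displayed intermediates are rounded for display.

x=72.724718 y=0.973911

single-mesh involute tooth geometry (62T wheel at module 2.337)
pitch radius r_p = m·N/2 = 2.337·62/2 = 72.447000
base radius r_b = r_p·cos α = 72.447000·cos 18.669° = 68.635100
roll angle φ = 20.088° = 0.35060174 rad
x = r_b·(cos φ + φ·sin φ) = 72.724718
y = r_b·(sin φ − φ·cos φ) = 0.973911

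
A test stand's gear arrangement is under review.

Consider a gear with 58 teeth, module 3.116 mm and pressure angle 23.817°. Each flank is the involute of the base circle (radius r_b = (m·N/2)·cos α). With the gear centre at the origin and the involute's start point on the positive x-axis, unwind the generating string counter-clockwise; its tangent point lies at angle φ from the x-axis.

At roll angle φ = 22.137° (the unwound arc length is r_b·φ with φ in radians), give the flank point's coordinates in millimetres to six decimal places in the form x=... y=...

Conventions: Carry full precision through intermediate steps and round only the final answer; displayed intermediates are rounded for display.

x=88.610477 y=1.565708

recognized (one wheel, involute flank): single-mesh tooth geometry, m = 3.116, N = 58
pitch radius r_p = m·N/2 = 3.116·58/2 = 90.364000
base radius r_b = r_p·cos α = 90.364000·cos 23.817° = 82.668592
roll angle φ = 22.137° = 0.38636354 rad
x = r_b·(cos φ + φ·sin φ) = 88.610477
y = r_b·(sin φ − φ·cos φ) = 1.565708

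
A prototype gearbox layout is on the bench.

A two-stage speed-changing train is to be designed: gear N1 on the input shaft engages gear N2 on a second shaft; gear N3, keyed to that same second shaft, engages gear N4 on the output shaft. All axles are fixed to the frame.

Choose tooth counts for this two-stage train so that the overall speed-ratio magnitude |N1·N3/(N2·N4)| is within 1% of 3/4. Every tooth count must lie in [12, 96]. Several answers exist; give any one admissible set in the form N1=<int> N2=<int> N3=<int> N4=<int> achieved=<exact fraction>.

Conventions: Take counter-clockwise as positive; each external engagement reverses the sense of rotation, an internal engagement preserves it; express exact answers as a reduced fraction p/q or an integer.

N1=12 N2=13 N3=13 N4=16 achieved=3/4

topology: fixed-axis compound train — 2 stages, target 3/4
target = 3/4 in lowest terms: an exact hit needs N1·N3 = k·3 and N2·N4 = k·4 for one integer k, every count in [12, 96]; additionally prefer no 1:1 stage (N1 ≠ N2, N3 ≠ N4)
k = 1…51: no 1:1-free in-range split of k·3 and k·4 into factor pairs; take k = 52
k = 52: N1·N3 = 156 = 12·13, N2·N4 = 208 = 13·16
achieved = 12·13/(13·16) = 3/4; |achieved − target| = 0 ≤ 3/400 ✓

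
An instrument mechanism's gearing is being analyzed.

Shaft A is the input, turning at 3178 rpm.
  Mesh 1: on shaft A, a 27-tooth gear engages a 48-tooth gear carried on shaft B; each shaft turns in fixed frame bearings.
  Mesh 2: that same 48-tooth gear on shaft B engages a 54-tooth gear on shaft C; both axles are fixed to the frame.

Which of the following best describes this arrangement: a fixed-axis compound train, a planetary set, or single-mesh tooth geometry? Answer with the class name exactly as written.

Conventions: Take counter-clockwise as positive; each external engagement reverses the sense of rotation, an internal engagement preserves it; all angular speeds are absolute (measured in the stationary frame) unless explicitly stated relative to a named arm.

fixed-axis compound train

class = fixed-axis compound train [2 meshes; 2 ratios multiply, 2 sense flips]
classification: fixed-axis compound train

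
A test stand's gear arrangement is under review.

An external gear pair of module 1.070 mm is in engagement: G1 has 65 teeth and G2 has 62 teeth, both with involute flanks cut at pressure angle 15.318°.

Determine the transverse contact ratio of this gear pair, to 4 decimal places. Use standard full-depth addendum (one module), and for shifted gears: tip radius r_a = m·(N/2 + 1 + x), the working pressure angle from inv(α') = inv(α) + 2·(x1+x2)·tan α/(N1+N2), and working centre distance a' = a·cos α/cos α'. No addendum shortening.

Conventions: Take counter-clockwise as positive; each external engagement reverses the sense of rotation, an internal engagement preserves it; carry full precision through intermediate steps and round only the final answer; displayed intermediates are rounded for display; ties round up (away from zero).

2.1286

recognized (one external pair, fixed centres): single-mesh tooth geometry, m = 1.070, N1 = 65, N2 = 62
base radii: r_b1 = 33.539600, r_b2 = 31.991618
tip radii: r_a1 = 35.845000, r_a2 = 34.240000
no profile shift: α' = α, a' = a
action lengths: √(r_a1²−r_b1²) = 12.647501, √(r_a2²−r_b2²) = 12.203031
base pitch p_b = π·m·cos α = 3.242085
CR = (12.647501 + 12.203031 − 67.945000·sin 15.31800°)/3.242085 = 2.128596
contact ratio ≈ 2.1286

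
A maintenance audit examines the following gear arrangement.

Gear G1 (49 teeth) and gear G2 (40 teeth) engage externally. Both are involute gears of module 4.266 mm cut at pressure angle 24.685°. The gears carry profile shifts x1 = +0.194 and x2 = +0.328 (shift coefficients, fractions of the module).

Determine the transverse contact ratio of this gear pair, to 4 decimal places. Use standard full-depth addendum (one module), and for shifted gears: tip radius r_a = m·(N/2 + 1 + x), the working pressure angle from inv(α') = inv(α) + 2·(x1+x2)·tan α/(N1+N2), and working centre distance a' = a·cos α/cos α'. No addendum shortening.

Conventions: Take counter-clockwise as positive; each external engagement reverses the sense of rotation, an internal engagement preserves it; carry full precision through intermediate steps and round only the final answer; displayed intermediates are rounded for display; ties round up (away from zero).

single-mesh involute tooth geometry (49T engaging 40T at module 4.266)
base radii: r_b1 = 94.965980, r_b2 = 77.523249
tip radii: r_a1 = 109.610604, r_a2 = 90.985248
inv(α') = inv(24.685°) + 2·(+0.194+0.328)·tan α/(49+40) = 0.03418857  ⇒  α' = 26.05804°
a' = a·cos α / cos α' = 189.8370·cos 24.685°/cos 26.05804° = 192.006811
action lengths: √(r_a1²−r_b1²) = 54.735246, √(r_a2²−r_b2²) = 47.628366
base pitch p_b = π·m·cos α = 12.177323
CR = (54.735246 + 47.628366 − 192.006811·sin 26.05804°)/12.177323 = 1.479685
contact ratio ≈ 1.4797

1.4797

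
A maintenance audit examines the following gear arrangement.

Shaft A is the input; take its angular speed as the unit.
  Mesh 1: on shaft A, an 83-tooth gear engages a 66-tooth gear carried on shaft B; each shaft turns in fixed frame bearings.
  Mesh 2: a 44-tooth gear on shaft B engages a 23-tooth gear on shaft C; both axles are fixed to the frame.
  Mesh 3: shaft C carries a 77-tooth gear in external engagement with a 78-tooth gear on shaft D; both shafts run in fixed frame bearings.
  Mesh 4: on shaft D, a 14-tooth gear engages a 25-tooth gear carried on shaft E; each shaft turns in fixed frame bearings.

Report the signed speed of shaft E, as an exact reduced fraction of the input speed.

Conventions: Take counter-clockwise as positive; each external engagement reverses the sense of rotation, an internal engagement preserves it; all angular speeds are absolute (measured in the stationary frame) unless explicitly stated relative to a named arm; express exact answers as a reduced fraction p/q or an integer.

89474/67275

4-mesh fixed-axis compound train (all bearings frame-fixed)
mesh 1 [83T→66T]: |ω|/ω_in = 1×83/66 = 83/66, sense flips to −
mesh 2 [44T→23T]: |ω|/ω_in = (83/66)×44/23 = 166/69, sense flips to +
mesh 3 [77T→78T]: |ω|/ω_in = (166/69)×77/78 = 6391/2691, sense flips to −
mesh 4 [14T→25T]: |ω|/ω_in = (6391/2691)×14/25 = 89474/67275, sense flips to +
signed output speed (× input speed) = 89474/67275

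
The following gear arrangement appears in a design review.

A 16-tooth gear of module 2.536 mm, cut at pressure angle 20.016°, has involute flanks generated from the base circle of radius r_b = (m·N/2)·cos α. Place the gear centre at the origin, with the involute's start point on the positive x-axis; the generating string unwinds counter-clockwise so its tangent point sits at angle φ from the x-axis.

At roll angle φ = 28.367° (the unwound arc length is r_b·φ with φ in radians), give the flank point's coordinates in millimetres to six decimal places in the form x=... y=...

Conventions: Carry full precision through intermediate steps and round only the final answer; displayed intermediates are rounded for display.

x=21.257633 y=0.752400

single-mesh involute tooth geometry (16T wheel at module 2.536)
pitch radius r_p = m·N/2 = 2.536·16/2 = 20.288000
base radius r_b = r_p·cos α = 20.288000·cos 20.016° = 19.062545
roll angle φ = 28.367° = 0.49509755 rad
x = r_b·(cos φ + φ·sin φ) = 21.257633
y = r_b·(sin φ − φ·cos φ) = 0.752400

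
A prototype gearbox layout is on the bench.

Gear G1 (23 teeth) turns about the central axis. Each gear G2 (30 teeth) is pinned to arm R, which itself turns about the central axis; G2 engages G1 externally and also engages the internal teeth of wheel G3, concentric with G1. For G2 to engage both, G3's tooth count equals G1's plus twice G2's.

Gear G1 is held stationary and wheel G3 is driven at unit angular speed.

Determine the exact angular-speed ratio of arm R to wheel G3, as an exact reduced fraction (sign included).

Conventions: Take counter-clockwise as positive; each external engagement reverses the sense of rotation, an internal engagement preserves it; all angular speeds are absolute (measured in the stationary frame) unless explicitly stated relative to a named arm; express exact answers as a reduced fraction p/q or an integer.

83/106

class = planetary set [G3 = 23+2·30 = 83; Willis about the carrier]
ring teeth: 23 + 2·30 = 83
23(ω_sun−ω_arm) = −83(ω_ring−ω_arm),  ω_sun = 0, ω_ring = 1
23(0−ω_arm) = −83(1−ω_arm)  ⇒  106·ω_arm = 83  ⇒  ω_arm = 83/106
ω_out/ω_in = 83/106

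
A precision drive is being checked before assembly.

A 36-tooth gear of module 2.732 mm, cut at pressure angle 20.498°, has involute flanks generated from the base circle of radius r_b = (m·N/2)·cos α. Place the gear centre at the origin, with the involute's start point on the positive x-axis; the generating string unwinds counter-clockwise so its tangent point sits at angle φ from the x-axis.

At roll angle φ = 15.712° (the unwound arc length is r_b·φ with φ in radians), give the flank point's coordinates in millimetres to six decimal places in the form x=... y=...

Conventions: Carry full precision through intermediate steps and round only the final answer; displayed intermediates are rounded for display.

topology: single-mesh involute geometry — m = 2.732, N = 36
pitch radius r_p = m·N/2 = 2.732·36/2 = 49.176000
base radius r_b = r_p·cos α = 49.176000·cos 20.498° = 46.062393
roll angle φ = 15.712° = 0.27422613 rad
x = r_b·(cos φ + φ·sin φ) = 47.761913
y = r_b·(sin φ − φ·cos φ) = 0.314255

x=47.761913 y=0.314255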